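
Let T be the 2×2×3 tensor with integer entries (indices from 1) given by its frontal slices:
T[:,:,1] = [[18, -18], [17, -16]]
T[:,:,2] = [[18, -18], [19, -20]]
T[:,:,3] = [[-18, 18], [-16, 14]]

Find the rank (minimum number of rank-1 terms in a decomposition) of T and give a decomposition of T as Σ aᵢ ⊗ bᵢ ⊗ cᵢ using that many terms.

rank(T) = 2

Lower bound: the mode-2 unfolding of T (rows indexed by j, columns by (i,k) = (1,1), (1,2), (1,3), (2,1), (2,2), (2,3)) is [[18, 18, -18, 17, 19, -16], [-18, -18, 18, -16, -20, 14]].
There the 2×2 minor on rows j ∈ {1, 2}, columns (i,k) ∈ {(1,1), (2,1)} is det [[18, 17], [-18, -16]] = 18 ≠ 0, so this unfolding has rank ≥ 2; CP rank is at least every unfolding rank, so rank(T) ≥ 2. (Flattening ranks never certify an upper bound on CP rank; for that we must actually write T with 2 rank-1 terms.)
Upper bound — finding two terms. Write S_k = T[:,:,k] for the frontal slices: S₁ = [[18, -18], [17, -16]], S₂ = [[18, -18], [19, -20]], S₃ = [[-18, 18], [-16, 14]].
If T = a₁ ⊗ b₁ ⊗ c₁ + a₂ ⊗ b₂ ⊗ c₂ then each S_k = c₁[k]·a₁b₁ᵀ + c₂[k]·a₂b₂ᵀ. S₁ and S₂ are linearly independent, so a₁b₁ᵀ and a₂b₂ᵀ must span the same plane of matrices: they are the rank-1 matrices of the form x·S₁ + y·S₂.
det(x·S₁ + y·S₂) is 18·x² − 18·y² = 18·(x − y)(x + y), vanishing at (x:y) = (1:1) and (1:-1).
M₁ = S₁ + S₂ = [[36, -36], [36, -36]] = 36·[1, 1][1, -1]ᵀ and M₂ = S₁ − S₂ = [[0, 0], [-2, 4]] = (-2)·[0, 1][1, -2]ᵀ, so take a₁ = [1, 1], b₁ = [1, -1], a₂ = [0, 1], b₂ = [1, -2].
Each slice is an integer combination of E₁ = a₁b₁ᵀ and E₂ = a₂b₂ᵀ: S₁ = 18·E₁ − E₂, S₂ = 18·E₁ + E₂, S₃ = −18·E₁ + 2·E₂; reading off coefficients, c₁ = [18, 18, -18] and c₂ = [-1, 1, 2].
Hence T = [1, 1] ⊗ [1, -1] ⊗ [18, 18, -18] + [0, 1] ⊗ [1, -2] ⊗ [-1, 1, 2], so rank(T) ≤ 2.
These bounds meet, so rank(T) = 2.
Check entry T[1,1,1] = 18: (1)·(1)·(18) + (0)·(1)·(-1) = 18.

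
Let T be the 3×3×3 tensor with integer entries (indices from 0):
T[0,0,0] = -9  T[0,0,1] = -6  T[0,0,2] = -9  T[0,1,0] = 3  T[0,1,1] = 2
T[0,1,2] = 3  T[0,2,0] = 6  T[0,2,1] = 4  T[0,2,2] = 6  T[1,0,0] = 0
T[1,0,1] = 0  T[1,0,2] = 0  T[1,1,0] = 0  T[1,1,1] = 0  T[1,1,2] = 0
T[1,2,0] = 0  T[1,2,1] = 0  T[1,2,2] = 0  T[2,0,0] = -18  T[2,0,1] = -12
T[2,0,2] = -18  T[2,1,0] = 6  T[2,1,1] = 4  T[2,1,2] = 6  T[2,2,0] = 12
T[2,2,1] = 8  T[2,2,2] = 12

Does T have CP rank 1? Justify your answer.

Yes

If T = a ∘ b ∘ c then every fibre of T is a multiple of the corresponding factor, so read the factors off the fibres through the nonzero entry T[0,0,0] = -9.
The mode-1 fibre T[:,0,0] = [-9, 0, -18] gives a = [1, 0, 2] (primitive direction); the mode-2 fibre T[0,:,0] = [-9, 3, 6] gives b = [3, -1, -2]; then c[k] = T[0,0,k] / (a[0]·b[0]) = [-9, -6, -9] / 3 = [-3, -2, -3].
Expanding [1, 0, 2] ∘ [3, -1, -2] ∘ [-3, -2, -3] reproduces all 27 entries of T, so T = [1, 0, 2] ∘ [3, -1, -2] ∘ [-3, -2, -3] and rank(T) ≤ 1.
Equivalently every frontal slice T[:,:,k] is c[k] times the rank-1 matrix [1, 0, 2] ∘ [3, -1, -2]. So T has rank 1 (it is nonzero).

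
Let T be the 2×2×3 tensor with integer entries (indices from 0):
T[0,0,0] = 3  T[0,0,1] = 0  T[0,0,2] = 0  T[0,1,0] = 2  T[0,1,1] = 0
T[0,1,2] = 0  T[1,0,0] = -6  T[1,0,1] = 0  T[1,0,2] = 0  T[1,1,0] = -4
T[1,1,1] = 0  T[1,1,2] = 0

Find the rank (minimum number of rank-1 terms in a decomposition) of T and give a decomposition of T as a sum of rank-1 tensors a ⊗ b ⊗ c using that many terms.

Lower bound: T ≠ 0 (e.g. T[0,0,0] = 3), so rank(T) ≥ 1.
Upper bound: if T = a ⊗ b ⊗ c then every fibre of T is a multiple of the corresponding factor, so read the factors off the fibres through the nonzero entry T[0,0,0] = 3.
The mode-1 fibre T[:,0,0] = [3, -6] gives a = [1, -2] (primitive direction); the mode-2 fibre T[0,:,0] = [3, 2] gives b = [3, 2]; then c[k] = T[0,0,k] / (a[0]·b[0]) = [3, 0, 0] / 3 = [1, 0, 0].
Expanding [1, -2] ⊗ [3, 2] ⊗ [1, 0, 0] reproduces all 12 entries of T, so T = [1, -2] ⊗ [3, 2] ⊗ [1, 0, 0] and rank(T) ≤ 1.
These bounds meet, so rank(T) = 1.

rank(T) = 1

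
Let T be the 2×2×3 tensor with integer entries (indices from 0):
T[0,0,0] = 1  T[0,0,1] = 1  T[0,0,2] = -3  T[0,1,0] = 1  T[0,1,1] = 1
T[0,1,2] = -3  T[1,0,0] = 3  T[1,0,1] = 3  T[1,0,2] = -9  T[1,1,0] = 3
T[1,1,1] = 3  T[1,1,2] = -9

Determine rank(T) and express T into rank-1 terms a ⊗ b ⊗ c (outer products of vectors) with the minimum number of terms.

Lower bound: T ≠ 0 (e.g. T[0,0,0] = 1), so rank(T) ≥ 1.
Upper bound: if T = a ⊗ b ⊗ c then every fibre of T is a multiple of the corresponding factor, so read the factors off the fibres through the nonzero entry T[0,0,0] = 1.
The mode-1 fibre T[:,0,0] = [1, 3] gives a = [1, 3] (primitive direction); the mode-2 fibre T[0,:,0] = [1, 1] gives b = [1, 1]; then c[k] = T[0,0,k] / (a[0]·b[0]) = [1, 1, -3] / 1 = [1, 1, -3].
Expanding [1, 3] ⊗ [1, 1] ⊗ [1, 1, -3] reproduces all 12 entries of T, so T = [1, 3] ⊗ [1, 1] ⊗ [1, 1, -3] and rank(T) ≤ 1.
These bounds meet, so rank(T) = 1.
Check entry T[0,1,1] = 1: (1)·(1)·(1) = 1.

rank(T) = 1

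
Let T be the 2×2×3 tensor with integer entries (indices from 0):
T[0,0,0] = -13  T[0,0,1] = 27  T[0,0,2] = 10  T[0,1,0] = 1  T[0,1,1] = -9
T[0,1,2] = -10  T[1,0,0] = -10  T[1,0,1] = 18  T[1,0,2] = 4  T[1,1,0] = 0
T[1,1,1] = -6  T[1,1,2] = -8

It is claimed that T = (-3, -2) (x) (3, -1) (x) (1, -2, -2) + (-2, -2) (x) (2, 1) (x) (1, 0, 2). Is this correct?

No

Reconstruct entry (0,0,1) from the claimed factors: Σₗ aₗ[0]bₗ[0]cₗ[1] = (-3)·(3)·(-2) + (-2)·(2)·(0) = 18, but T[0,0,1] = 27. The claim is false.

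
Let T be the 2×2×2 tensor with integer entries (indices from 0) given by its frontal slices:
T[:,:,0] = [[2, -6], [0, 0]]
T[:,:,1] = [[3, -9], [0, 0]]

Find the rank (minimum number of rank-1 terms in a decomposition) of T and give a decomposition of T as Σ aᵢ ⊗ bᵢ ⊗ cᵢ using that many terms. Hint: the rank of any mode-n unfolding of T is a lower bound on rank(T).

rank(T) = 1

Lower bound: T ≠ 0 (e.g. T[0,0,0] = 2), so rank(T) ≥ 1.
Upper bound: the mode-1 fibre T[:,0,0] = [2, 0] gives a = (1, 0) (primitive direction); the mode-2 fibre T[0,:,0] = [2, -6] gives b = (1, -3); then c[k] = T[0,0,k] / (a[0]·b[0]) = [2, 3] / 1 = (2, 3).
Expanding (1, 0) ⊗ (1, -3) ⊗ (2, 3) reproduces all 8 entries of T, so T = (1, 0) ⊗ (1, -3) ⊗ (2, 3) and rank(T) ≤ 1.
These bounds meet, so rank(T) = 1.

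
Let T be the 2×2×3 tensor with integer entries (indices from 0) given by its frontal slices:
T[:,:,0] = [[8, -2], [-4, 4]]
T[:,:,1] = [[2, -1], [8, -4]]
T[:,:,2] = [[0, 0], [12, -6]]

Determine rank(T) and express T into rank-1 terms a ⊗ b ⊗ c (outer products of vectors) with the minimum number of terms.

rank(T) = 3

Lower bound: the mode-3 unfolding of T (rows indexed by k, columns by (i,j) = (0,0), (0,1), (1,0), (1,1)) is [[8, -2, -4, 4], [2, -1, 8, -4], [0, 0, 12, -6]].
There the 3×3 minor on rows k ∈ {0, 1, 2}, columns (i,j) ∈ {(0,0), (0,1), (1,0)} is det [[8, -2, -4], [2, -1, 8], [0, 0, 12]] = -48 ≠ 0, so this unfolding has rank ≥ 3; CP rank is at least every unfolding rank, so rank(T) ≥ 3. (This is only a lower bound: in general the CP rank may exceed every unfolding rank, so we still need to exhibit 3 rank-1 terms summing to T.)
Upper bound: T is a sum of 3 rank-1 terms, T = [1, -2] ⊗ [2, -1] ⊗ [2, -1, -2] + [1, 1] ⊗ [0, 1] ⊗ [4, 2, 2] + [1, 1] ⊗ [1, -1] ⊗ [4, 4, 4] (one valid choice — decompositions are not unique — normalised so each a, b is primitive with positive first nonzero entry; check it by expanding all entries), so rank(T) ≤ 3.
These bounds meet, so rank(T) = 3.
Check entry T[0,1,0] = -2: (1)·(-1)·(2) + (1)·(1)·(4) + (1)·(-1)·(4) = -2.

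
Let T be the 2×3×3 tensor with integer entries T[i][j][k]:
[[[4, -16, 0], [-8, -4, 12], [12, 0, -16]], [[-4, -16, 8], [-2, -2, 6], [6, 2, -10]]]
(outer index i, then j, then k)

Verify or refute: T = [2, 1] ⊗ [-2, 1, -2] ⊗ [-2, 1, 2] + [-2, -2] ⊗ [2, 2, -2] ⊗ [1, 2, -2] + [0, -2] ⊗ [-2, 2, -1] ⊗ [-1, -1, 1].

Reconstruct entry (0,0,1) from the claimed factors: Σₗ aₗ[0]bₗ[0]cₗ[1] = (2)·(-2)·(1) + (-2)·(2)·(2) + (0)·(-2)·(-1) = -12, but T[0,0,1] = -16. The claim is false.

No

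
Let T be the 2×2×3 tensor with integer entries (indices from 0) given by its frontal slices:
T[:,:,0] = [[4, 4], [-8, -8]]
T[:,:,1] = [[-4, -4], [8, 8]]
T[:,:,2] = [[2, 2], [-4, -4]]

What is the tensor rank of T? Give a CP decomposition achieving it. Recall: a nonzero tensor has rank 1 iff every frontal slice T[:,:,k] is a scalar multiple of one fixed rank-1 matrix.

Lower bound: T ≠ 0 (e.g. T[0,0,0] = 4), so rank(T) ≥ 1.
Upper bound: if T = a ⊗ b ⊗ c then every fibre of T is a multiple of the corresponding factor, so read the factors off the fibres through the nonzero entry T[0,0,0] = 4.
The mode-1 fibre T[:,0,0] = [4, -8] gives a = (1, -2) (primitive direction); the mode-2 fibre T[0,:,0] = [4, 4] gives b = (1, 1); then c[k] = T[0,0,k] / (a[0]·b[0]) = [4, -4, 2] / 1 = (4, -4, 2).
Expanding (1, -2) ⊗ (1, 1) ⊗ (4, -4, 2) reproduces all 12 entries of T, so T = (1, -2) ⊗ (1, 1) ⊗ (4, -4, 2) and rank(T) ≤ 1.
These bounds meet, so rank(T) = 1.

rank(T) = 1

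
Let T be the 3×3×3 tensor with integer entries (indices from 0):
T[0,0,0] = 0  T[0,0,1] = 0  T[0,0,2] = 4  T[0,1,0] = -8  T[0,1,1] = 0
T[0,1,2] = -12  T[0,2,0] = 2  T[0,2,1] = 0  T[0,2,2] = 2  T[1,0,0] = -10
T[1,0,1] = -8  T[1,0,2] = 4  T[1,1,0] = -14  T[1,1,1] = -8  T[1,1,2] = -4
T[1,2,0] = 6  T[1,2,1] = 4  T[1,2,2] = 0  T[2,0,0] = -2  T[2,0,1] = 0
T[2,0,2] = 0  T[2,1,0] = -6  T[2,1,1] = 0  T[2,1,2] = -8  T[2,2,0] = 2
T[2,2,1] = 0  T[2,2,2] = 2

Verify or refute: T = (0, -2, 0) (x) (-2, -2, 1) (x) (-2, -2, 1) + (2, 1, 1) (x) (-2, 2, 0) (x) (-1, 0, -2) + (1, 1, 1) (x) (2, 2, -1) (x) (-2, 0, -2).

Reconstruct entrywise from the claimed factors. For example, T[2,0,2] = 0 and Σₗ aₗ[2]bₗ[0]cₗ[2] = (0)·(-2)·(1) + (1)·(-2)·(-2) + (1)·(2)·(-2) = 0; checking all 27 entries, every one matches. The claim holds.

Yes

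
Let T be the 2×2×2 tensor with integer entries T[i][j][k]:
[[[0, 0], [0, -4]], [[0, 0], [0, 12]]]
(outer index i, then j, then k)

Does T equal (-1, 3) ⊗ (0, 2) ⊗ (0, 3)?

No

Reconstruct entry (0,1,1) from the claimed factors: Σₗ aₗ[0]bₗ[1]cₗ[1] = (-1)·(2)·(3) = -6, but T[0,1,1] = -4. The claim is false.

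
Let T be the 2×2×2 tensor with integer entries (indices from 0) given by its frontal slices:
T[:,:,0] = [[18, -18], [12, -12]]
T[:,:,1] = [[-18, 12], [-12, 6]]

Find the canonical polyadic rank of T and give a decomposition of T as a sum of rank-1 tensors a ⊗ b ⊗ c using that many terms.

Lower bound: in the mode-2 unfolding of T (rows indexed by j, columns by (i,k)) the 2×2 minor on rows j ∈ {0, 1}, columns (i,k) ∈ {(0,0), (0,1)} is det [[18, -18], [-18, 12]] = -108 ≠ 0, so that unfolding has rank ≥ 2 and hence rank(T) ≥ 2 (CP rank is at least every unfolding rank, though it can be larger).
Upper bound: with S_k = T[:,:,k], the two rank-1 terms a₁b₁ᵀ, a₂b₂ᵀ are the rank-1 members of the pencil x·S₀ + y·S₁.
det(x·S₀ + y·S₁) is −36·xy + 36·y² = (-36)·(x − y)(y), vanishing at (x:y) = (1:1) and (1:0).
M₁ = S₀ + S₁ = [[0, -6], [0, -6]] = (-6)·(1, 1)(0, 1)ᵀ and M₂ = S₀ = [[18, -18], [12, -12]] = 6·(3, 2)(1, -1)ᵀ, so take a₁ = (1, 1), b₁ = (0, 1), a₂ = (3, 2), b₂ = (1, -1).
Each slice is an integer combination of E₁ = a₁b₁ᵀ and E₂ = a₂b₂ᵀ: S₀ = 6·E₂, S₁ = −6·E₁ − 6·E₂; reading off coefficients, c₁ = (0, -6) and c₂ = (6, -6).
Hence T = (1, 1) ⊗ (0, 1) ⊗ (0, -6) + (3, 2) ⊗ (1, -1) ⊗ (6, -6), so rank(T) ≤ 2.
These bounds meet, so rank(T) = 2.

rank(T) = 2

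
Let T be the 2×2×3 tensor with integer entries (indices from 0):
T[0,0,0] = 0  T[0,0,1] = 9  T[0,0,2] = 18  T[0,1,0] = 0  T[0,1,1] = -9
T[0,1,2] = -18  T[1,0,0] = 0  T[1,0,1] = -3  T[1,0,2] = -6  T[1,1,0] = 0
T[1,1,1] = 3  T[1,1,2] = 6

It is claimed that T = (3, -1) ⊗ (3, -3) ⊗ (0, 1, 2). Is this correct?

Reconstruct entrywise from the claimed factors. For example, T[0,1,1] = -9 and Σₗ aₗ[0]bₗ[1]cₗ[1] = (3)·(-3)·(1) = -9; checking all 12 entries, every one matches. The claim holds.

Yes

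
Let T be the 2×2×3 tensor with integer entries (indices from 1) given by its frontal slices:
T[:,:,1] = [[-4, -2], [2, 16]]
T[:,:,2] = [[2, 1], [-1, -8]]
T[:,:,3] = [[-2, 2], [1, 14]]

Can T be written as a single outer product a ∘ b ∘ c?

No

The mode-1 unfolding of T (rows indexed by i, columns by (j,k) = (1,1), (1,2), (1,3), (2,1), (2,2), (2,3)) is [[-4, 2, -2, -2, 1, 2], [2, -1, 1, 16, -8, 14]].
There the 2×2 minor on rows i ∈ {1, 2}, columns (j,k) ∈ {(1,1), (2,1)} is det [[-4, -2], [2, 16]] = -60 ≠ 0, so this unfolding has rank ≥ 2; CP rank is at least every unfolding rank, so rank(T) ≥ 2.
In particular rank(T) ≥ 2 > 1, so T is not rank-1.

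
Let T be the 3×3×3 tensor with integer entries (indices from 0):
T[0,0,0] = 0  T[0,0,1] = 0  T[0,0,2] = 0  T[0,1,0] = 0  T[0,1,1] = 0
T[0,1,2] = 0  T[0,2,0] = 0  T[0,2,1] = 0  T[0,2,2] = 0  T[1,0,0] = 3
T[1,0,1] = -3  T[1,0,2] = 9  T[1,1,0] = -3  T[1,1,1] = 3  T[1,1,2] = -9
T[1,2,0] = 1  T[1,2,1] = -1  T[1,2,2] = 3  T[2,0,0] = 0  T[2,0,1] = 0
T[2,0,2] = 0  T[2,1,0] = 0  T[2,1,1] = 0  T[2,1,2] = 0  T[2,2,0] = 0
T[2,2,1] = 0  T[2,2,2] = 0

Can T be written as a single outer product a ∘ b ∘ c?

If T = a ∘ b ∘ c then every fibre of T is a multiple of the corresponding factor, so read the factors off the fibres through the nonzero entry T[1,0,0] = 3.
The mode-1 fibre T[:,0,0] = [0, 3, 0] gives a = [0, 1, 0] (primitive direction); the mode-2 fibre T[1,:,0] = [3, -3, 1] gives b = [3, -3, 1]; then c[k] = T[1,0,k] / (a[1]·b[0]) = [3, -3, 9] / 3 = [1, -1, 3].
Expanding [0, 1, 0] ∘ [3, -3, 1] ∘ [1, -1, 3] reproduces all 27 entries of T, so T = [0, 1, 0] ∘ [3, -3, 1] ∘ [1, -1, 3] and rank(T) ≤ 1.
Equivalently every frontal slice T[:,:,k] is c[k] times the rank-1 matrix [0, 1, 0] ∘ [3, -3, 1]. So T has rank 1 (it is nonzero).

Yes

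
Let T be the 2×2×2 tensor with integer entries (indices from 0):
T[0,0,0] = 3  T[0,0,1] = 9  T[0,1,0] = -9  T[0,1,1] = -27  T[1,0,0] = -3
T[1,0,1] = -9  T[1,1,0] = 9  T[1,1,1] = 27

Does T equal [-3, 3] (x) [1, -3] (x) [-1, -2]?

No

Reconstruct entry (0,0,1) from the claimed factors: Σₗ aₗ[0]bₗ[0]cₗ[1] = (-3)·(1)·(-2) = 6, but T[0,0,1] = 9. The claim is false.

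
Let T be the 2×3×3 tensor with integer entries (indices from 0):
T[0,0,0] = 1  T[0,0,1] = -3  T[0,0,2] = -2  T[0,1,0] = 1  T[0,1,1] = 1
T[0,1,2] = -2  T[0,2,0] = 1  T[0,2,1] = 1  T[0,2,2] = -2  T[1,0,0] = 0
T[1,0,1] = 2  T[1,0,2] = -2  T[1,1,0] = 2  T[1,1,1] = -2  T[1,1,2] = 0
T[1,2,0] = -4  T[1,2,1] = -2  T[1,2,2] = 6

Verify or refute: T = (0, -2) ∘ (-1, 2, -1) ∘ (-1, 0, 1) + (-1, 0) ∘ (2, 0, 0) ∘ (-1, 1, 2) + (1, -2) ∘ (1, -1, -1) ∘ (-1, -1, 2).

Yes

Reconstruct entrywise from the claimed factors. For example, T[0,0,1] = -3 and Σₗ aₗ[0]bₗ[0]cₗ[1] = (0)·(-1)·(0) + (-1)·(2)·(1) + (1)·(1)·(-1) = -3; checking all 18 entries, every one matches. The claim holds.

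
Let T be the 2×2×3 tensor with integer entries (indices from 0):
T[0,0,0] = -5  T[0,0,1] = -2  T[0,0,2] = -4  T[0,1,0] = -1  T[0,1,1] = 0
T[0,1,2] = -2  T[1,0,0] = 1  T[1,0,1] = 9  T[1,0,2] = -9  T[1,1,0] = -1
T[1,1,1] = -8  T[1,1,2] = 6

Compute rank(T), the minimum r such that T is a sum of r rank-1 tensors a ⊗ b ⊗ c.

Lower bound: the mode-3 unfolding of T (rows indexed by k, columns by (i,j) = (0,0), (0,1), (1,0), (1,1)) is [[-5, -1, 1, -1], [-2, 0, 9, -8], [-4, -2, -9, 6]].
There the 3×3 minor on rows k ∈ {0, 1, 2}, columns (i,j) ∈ {(0,0), (0,1), (1,0)} is det [[-5, -1, 1], [-2, 0, 9], [-4, -2, -9]] = -32 ≠ 0, so this unfolding has rank ≥ 3; CP rank is at least every unfolding rank, so rank(T) ≥ 3. (Unfolding ranks only ever bound the CP rank from below — rank(T) can be strictly larger than all of them — so the matching upper bound has to come from an explicit 3-term decomposition.)
Upper bound: T is a sum of 3 rank-1 terms, T = [0, 1] ⊗ [1, -1] ⊗ [0, 8, -8] + [1, 1] ⊗ [1, 1] ⊗ [-1, 0, -2] + [2, -1] ⊗ [1, 0] ⊗ [-2, -1, -1] (written with every a and b primitive with positive leading entry and the scale carried by c; CP decompositions are not unique, and this one is verified by expanding entrywise), so rank(T) ≤ 3.
These bounds meet, so rank(T) = 3.

3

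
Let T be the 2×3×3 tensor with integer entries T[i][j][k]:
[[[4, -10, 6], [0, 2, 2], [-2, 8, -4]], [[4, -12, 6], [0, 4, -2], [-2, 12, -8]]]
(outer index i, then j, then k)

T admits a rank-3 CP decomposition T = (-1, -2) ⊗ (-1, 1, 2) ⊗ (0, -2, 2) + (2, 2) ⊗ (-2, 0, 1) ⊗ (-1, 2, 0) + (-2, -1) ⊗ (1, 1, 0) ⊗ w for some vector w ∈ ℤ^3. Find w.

w = (0, 0, -2)

Subtract the known terms from T to get the rank-1 residual R = (-2, -1) ⊗ (1, 1, 0) ⊗ w, so R[i,j,k] = a[i]·b[j]·w[k]. Pick indices with nonzero a[0]·b[0] = (-2)·(1) = -2. Only the fibre through (0,0,·) is needed: R[0,0,:] = T[0,0,:] − Σₗ aₗ[0]bₗ[0]cₗ = [4, -10, 6] − (-1)·(-1)·(0, -2, 2) − (2)·(-2)·(-1, 2, 0) = [0, 0, 4]. Then w[k] = R[0,0,k] / -2 for each k, giving w = [0, 0, 4] / -2 = (0, 0, -2).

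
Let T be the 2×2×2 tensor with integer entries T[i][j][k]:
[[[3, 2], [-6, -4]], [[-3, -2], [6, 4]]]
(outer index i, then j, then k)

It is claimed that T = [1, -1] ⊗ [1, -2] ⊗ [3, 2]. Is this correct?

Yes

Reconstruct entrywise from the claimed factors. For example, T[1,0,1] = -2 and Σₗ aₗ[1]bₗ[0]cₗ[1] = (-1)·(1)·(2) = -2; checking all 8 entries, every one matches. The claim holds.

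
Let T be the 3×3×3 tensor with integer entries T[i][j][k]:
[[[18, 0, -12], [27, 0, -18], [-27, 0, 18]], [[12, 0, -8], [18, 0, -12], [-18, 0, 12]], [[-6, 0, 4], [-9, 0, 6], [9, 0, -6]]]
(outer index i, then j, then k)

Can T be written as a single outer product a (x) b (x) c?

Yes

The mode-1 fibre T[:,0,0] = [18, 12, -6] gives a = (3, 2, -1) (primitive direction); the mode-2 fibre T[0,:,0] = [18, 27, -27] gives b = (2, 3, -3); then c[k] = T[0,0,k] / (a[0]·b[0]) = [18, 0, -12] / 6 = (3, 0, -2).
Expanding (3, 2, -1) (x) (2, 3, -3) (x) (3, 0, -2) reproduces all 27 entries of T, so T = (3, 2, -1) (x) (2, 3, -3) (x) (3, 0, -2) and rank(T) ≤ 1.
Equivalently every frontal slice T[:,:,k] is c[k] times the rank-1 matrix (3, 2, -1) (x) (2, 3, -3). So T has rank 1 (it is nonzero).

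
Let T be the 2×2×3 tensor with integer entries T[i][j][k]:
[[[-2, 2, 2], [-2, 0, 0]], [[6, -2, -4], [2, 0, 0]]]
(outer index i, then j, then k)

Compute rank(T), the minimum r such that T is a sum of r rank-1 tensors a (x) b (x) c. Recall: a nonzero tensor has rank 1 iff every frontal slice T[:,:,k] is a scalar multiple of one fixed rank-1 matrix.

3

Lower bound: the mode-3 unfolding of T (rows indexed by k, columns by (i,j) = (0,0), (0,1), (1,0), (1,1)) is [[-2, -2, 6, 2], [2, 0, -2, 0], [2, 0, -4, 0]].
There the 3×3 minor on rows k ∈ {0, 1, 2}, columns (i,j) ∈ {(0,0), (0,1), (1,0)} is det [[-2, -2, 6], [2, 0, -2], [2, 0, -4]] = -8 ≠ 0, so this unfolding has rank ≥ 3; CP rank is at least every unfolding rank, so rank(T) ≥ 3. (Flattening ranks never certify an upper bound on CP rank; for that we must actually write T with 3 rank-1 terms.)
Upper bound: T is a sum of 3 rank-1 terms, T = (0, 1) (x) (1, 0) (x) (4, 0, -2) + (1, -1) (x) (0, 1) (x) (-2, 0, 0) + (1, -1) (x) (1, 0) (x) (-2, 2, 2) (one valid choice — decompositions are not unique — normalised so each a, b is primitive with positive first nonzero entry; check it by expanding all entries), so rank(T) ≤ 3.
These bounds meet, so rank(T) = 3.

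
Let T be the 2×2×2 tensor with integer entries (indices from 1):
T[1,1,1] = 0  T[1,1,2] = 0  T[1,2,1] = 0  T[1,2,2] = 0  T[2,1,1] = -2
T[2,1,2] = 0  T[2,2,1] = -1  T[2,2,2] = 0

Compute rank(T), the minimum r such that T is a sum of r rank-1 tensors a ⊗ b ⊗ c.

Lower bound: T ≠ 0 (e.g. T[2,1,1] = -2), so rank(T) ≥ 1.
Upper bound: if T = a ⊗ b ⊗ c then every fibre of T is a multiple of the corresponding factor, so read the factors off the fibres through the nonzero entry T[2,1,1] = -2.
The mode-1 fibre T[:,1,1] = [0, -2] gives a = [0, 1] (primitive direction); the mode-2 fibre T[2,:,1] = [-2, -1] gives b = [2, 1]; then c[k] = T[2,1,k] / (a[2]·b[1]) = [-2, 0] / 2 = [-1, 0].
Expanding [0, 1] ⊗ [2, 1] ⊗ [-1, 0] reproduces all 8 entries of T, so T = [0, 1] ⊗ [2, 1] ⊗ [-1, 0] and rank(T) ≤ 1.
These bounds meet, so rank(T) = 1.

1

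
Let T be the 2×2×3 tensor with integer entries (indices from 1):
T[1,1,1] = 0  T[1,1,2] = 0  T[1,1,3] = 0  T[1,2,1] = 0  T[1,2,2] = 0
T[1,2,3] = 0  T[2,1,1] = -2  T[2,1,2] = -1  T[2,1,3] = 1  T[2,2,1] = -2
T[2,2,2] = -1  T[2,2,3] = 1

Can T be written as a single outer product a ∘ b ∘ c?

Yes

If T = a ∘ b ∘ c then every fibre of T is a multiple of the corresponding factor, so read the factors off the fibres through the nonzero entry T[2,1,1] = -2.
The mode-1 fibre T[:,1,1] = [0, -2] gives a = [0, 1] (primitive direction); the mode-2 fibre T[2,:,1] = [-2, -2] gives b = [1, 1]; then c[k] = T[2,1,k] / (a[2]·b[1]) = [-2, -1, 1] / 1 = [-2, -1, 1].
Expanding [0, 1] ∘ [1, 1] ∘ [-2, -1, 1] reproduces all 12 entries of T, so T = [0, 1] ∘ [1, 1] ∘ [-2, -1, 1] and rank(T) ≤ 1.
Equivalently every frontal slice T[:,:,k] is c[k] times the rank-1 matrix [0, 1] ∘ [1, 1]. So T has rank 1 (it is nonzero).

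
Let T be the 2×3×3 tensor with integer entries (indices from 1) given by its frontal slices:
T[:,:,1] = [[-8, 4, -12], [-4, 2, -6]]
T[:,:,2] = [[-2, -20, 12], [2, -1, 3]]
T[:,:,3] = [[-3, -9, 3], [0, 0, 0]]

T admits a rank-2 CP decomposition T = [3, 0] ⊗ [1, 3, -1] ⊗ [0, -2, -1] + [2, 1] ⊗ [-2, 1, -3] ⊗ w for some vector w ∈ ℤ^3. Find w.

w = [2, -1, 0]

Subtract the known terms from T to get the rank-1 residual R = [2, 1] ⊗ [-2, 1, -3] ⊗ w, so R[i,j,k] = a[i]·b[j]·w[k]. Pick indices with nonzero a[1]·b[1] = (2)·(-2) = -4. Only the fibre through (1,1,·) is needed: R[1,1,:] = T[1,1,:] − Σₗ aₗ[1]bₗ[1]cₗ = [-8, -2, -3] − (3)·(1)·[0, -2, -1] = [-8, 4, 0]. Then w[k] = R[1,1,k] / -4 for each k, giving w = [-8, 4, 0] / -4 = [2, -1, 0].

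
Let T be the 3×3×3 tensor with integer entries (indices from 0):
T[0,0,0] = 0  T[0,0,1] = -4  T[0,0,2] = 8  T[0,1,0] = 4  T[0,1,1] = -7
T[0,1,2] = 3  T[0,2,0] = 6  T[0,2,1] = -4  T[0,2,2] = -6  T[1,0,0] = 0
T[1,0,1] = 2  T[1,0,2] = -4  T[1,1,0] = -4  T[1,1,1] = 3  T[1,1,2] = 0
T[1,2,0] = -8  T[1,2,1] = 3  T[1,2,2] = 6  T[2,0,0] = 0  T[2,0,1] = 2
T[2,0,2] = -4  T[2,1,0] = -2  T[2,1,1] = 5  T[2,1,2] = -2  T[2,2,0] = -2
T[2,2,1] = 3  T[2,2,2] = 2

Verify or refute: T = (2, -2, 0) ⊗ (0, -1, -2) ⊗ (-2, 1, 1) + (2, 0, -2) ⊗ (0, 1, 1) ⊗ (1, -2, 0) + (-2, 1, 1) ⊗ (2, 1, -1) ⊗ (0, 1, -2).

No

Reconstruct entry (0,1,0) from the claimed factors: Σₗ aₗ[0]bₗ[1]cₗ[0] = (2)·(-1)·(-2) + (2)·(1)·(1) + (-2)·(1)·(0) = 6, but T[0,1,0] = 4. The claim is false.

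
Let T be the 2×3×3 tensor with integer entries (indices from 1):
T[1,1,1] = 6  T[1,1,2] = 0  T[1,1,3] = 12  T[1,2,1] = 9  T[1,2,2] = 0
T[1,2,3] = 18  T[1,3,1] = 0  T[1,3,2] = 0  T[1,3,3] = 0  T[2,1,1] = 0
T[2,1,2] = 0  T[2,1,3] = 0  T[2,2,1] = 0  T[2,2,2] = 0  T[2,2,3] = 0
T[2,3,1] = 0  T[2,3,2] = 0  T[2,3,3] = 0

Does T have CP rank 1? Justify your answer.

The mode-1 fibre T[:,1,1] = [6, 0] gives a = [1, 0] (primitive direction); the mode-2 fibre T[1,:,1] = [6, 9, 0] gives b = [2, 3, 0]; then c[k] = T[1,1,k] / (a[1]·b[1]) = [6, 0, 12] / 2 = [3, 0, 6].
Expanding [1, 0] (x) [2, 3, 0] (x) [3, 0, 6] reproduces all 18 entries of T, so T = [1, 0] (x) [2, 3, 0] (x) [3, 0, 6] and rank(T) ≤ 1.
Equivalently every frontal slice T[:,:,k] is c[k] times the rank-1 matrix [1, 0] (x) [2, 3, 0]. So T has rank 1 (it is nonzero).

Yes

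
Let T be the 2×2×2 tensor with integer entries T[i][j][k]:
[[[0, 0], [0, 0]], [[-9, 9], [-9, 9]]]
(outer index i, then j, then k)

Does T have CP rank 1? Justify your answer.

Yes

If T = a (x) b (x) c then every fibre of T is a multiple of the corresponding factor, so read the factors off the fibres through the nonzero entry T[1,0,0] = -9.
The mode-1 fibre T[:,0,0] = [0, -9] gives a = [0, 1] (primitive direction); the mode-2 fibre T[1,:,0] = [-9, -9] gives b = [1, 1]; then c[k] = T[1,0,k] / (a[1]·b[0]) = [-9, 9] / 1 = [-9, 9].
Expanding [0, 1] (x) [1, 1] (x) [-9, 9] reproduces all 8 entries of T, so T = [0, 1] (x) [1, 1] (x) [-9, 9] and rank(T) ≤ 1.
Equivalently every frontal slice T[:,:,k] is c[k] times the rank-1 matrix [0, 1] (x) [1, 1]. So T has rank 1 (it is nonzero).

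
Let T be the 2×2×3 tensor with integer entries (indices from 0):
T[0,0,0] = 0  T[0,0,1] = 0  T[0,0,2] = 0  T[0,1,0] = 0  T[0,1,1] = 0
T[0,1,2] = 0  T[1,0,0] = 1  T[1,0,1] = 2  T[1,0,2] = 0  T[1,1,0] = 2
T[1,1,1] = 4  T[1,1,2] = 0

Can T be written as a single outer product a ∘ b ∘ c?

If T = a ∘ b ∘ c then every fibre of T is a multiple of the corresponding factor, so read the factors off the fibres through the nonzero entry T[1,0,0] = 1.
The mode-1 fibre T[:,0,0] = [0, 1] gives a = [0, 1] (primitive direction); the mode-2 fibre T[1,:,0] = [1, 2] gives b = [1, 2]; then c[k] = T[1,0,k] / (a[1]·b[0]) = [1, 2, 0] / 1 = [1, 2, 0].
Expanding [0, 1] ∘ [1, 2] ∘ [1, 2, 0] reproduces all 12 entries of T, so T = [0, 1] ∘ [1, 2] ∘ [1, 2, 0] and rank(T) ≤ 1.
Equivalently every frontal slice T[:,:,k] is c[k] times the rank-1 matrix [0, 1] ∘ [1, 2]. So T has rank 1 (it is nonzero).

Yes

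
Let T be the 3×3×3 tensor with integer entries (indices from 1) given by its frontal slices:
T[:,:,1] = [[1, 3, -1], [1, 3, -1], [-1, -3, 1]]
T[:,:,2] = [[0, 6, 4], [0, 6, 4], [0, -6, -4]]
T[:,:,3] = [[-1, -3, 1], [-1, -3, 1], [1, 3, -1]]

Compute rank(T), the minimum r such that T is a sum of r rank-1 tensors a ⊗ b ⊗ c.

2

Lower bound: the mode-3 unfolding of T (rows indexed by k, columns by (i,j) = (1,1), (1,2), (1,3), (2,1), (2,2), (2,3), (3,1), (3,2), (3,3)) is [[1, 3, -1, 1, 3, -1, -1, -3, 1], [0, 6, 4, 0, 6, 4, 0, -6, -4], [-1, -3, 1, -1, -3, 1, 1, 3, -1]].
There the 2×2 minor on rows k ∈ {1, 2}, columns (i,j) ∈ {(1,1), (1,2)} is det [[1, 3], [0, 6]] = 6 ≠ 0, so this unfolding has rank ≥ 2; CP rank is at least every unfolding rank, so rank(T) ≥ 2. (Flattening ranks never certify an upper bound on CP rank; for that we must actually write T with 2 rank-1 terms.)
Upper bound — finding two terms. Every mode-1 slice of T is a multiple of one matrix: T[i,:,:] = a[i]·M with a = [1, 1, -1] and M = [[1, 0, -1], [3, 6, -3], [-1, 4, 1]] (rows indexed by j, columns by k). So it suffices to write M as a sum of two rank-1 matrices.
The columns of M satisfy (column 1) = −(column 3), so splitting by columns, M = [0, 6, 4][0, 1, 0]ᵀ + [-1, -3, 1][-1, 0, 1]ᵀ.
Hence T = [1, 1, -1] ⊗ [0, 6, 4] ⊗ [0, 1, 0] + [1, 1, -1] ⊗ [-1, -3, 1] ⊗ [-1, 0, 1], so rank(T) ≤ 2.
These bounds meet, so rank(T) = 2.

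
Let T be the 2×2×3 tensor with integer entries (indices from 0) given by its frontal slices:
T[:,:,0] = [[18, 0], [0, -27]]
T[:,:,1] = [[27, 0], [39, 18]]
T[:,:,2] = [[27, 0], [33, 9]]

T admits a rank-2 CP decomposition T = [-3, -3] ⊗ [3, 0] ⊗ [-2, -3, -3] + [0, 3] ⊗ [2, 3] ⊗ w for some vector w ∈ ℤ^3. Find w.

Subtract the known terms from T to get the rank-1 residual R = [0, 3] ⊗ [2, 3] ⊗ w, so R[i,j,k] = a[i]·b[j]·w[k]. Pick indices with nonzero a[1]·b[0] = (3)·(2) = 6. Only the fibre through (1,0,·) is needed: R[1,0,:] = T[1,0,:] − Σₗ aₗ[1]bₗ[0]cₗ = [0, 39, 33] − (-3)·(3)·[-2, -3, -3] = [-18, 12, 6]. Then w[k] = R[1,0,k] / 6 for each k, giving w = [-18, 12, 6] / 6 = [-3, 2, 1].

w = [-3, 2, 1]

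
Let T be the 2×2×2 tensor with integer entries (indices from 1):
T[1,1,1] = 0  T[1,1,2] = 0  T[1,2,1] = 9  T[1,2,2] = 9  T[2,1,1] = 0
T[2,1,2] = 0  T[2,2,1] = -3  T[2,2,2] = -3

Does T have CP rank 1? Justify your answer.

Yes

The mode-1 fibre T[:,2,1] = [9, -3] gives a = [3, -1] (primitive direction); the mode-2 fibre T[1,:,1] = [0, 9] gives b = [0, 1]; then c[k] = T[1,2,k] / (a[1]·b[2]) = [9, 9] / 3 = [3, 3].
Expanding [3, -1] ∘ [0, 1] ∘ [3, 3] reproduces all 8 entries of T, so T = [3, -1] ∘ [0, 1] ∘ [3, 3] and rank(T) ≤ 1.
Equivalently every frontal slice T[:,:,k] is c[k] times the rank-1 matrix [3, -1] ∘ [0, 1]. So T has rank 1 (it is nonzero).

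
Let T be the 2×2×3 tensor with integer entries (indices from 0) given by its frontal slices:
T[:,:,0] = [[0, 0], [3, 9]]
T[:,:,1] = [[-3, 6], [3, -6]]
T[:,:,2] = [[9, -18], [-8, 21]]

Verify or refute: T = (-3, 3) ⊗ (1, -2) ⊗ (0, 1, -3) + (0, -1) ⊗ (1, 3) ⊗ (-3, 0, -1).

Yes

Reconstruct entrywise from the claimed factors. For example, T[0,1,1] = 6 and Σₗ aₗ[0]bₗ[1]cₗ[1] = (-3)·(-2)·(1) + (0)·(3)·(0) = 6; checking all 12 entries, every one matches. The claim holds.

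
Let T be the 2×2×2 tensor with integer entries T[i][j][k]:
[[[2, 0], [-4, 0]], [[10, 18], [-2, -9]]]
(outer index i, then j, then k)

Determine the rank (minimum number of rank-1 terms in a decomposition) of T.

2

Lower bound: in the mode-2 unfolding of T (rows indexed by j, columns by (i,k)) the 2×2 minor on rows j ∈ {0, 1}, columns (i,k) ∈ {(0,0), (1,0)} is det [[2, 10], [-4, -2]] = 36 ≠ 0, so that unfolding has rank ≥ 2 and hence rank(T) ≥ 2 (CP rank is at least every unfolding rank, though it can be larger).
Upper bound: with S_k = T[:,:,k], the two rank-1 terms a₁b₁ᵀ, a₂b₂ᵀ are the rank-1 members of the pencil x·S₀ + y·S₁.
det(x·S₀ + y·S₁) is 36·x² + 54·xy = 18·(2·x + 3·y)(x), vanishing at (x:y) = (3:-2) and (0:1).
M₁ = 3·S₀ − 2·S₁ = [[6, -12], [-6, 12]] = 6·(1, -1)(1, -2)ᵀ and M₂ = S₁ = [[0, 0], [18, -9]] = 9·(0, 1)(2, -1)ᵀ, so take a₁ = (1, -1), b₁ = (1, -2), a₂ = (0, 1), b₂ = (2, -1).
Each slice is an integer combination of E₁ = a₁b₁ᵀ and E₂ = a₂b₂ᵀ: S₀ = 2·E₁ + 6·E₂, S₁ = 9·E₂; reading off coefficients, c₁ = (2, 0) and c₂ = (6, 9).
Hence T = (1, -1) ⊗ (1, -2) ⊗ (2, 0) + (0, 1) ⊗ (2, -1) ⊗ (6, 9), so rank(T) ≤ 2.
These bounds meet, so rank(T) = 2.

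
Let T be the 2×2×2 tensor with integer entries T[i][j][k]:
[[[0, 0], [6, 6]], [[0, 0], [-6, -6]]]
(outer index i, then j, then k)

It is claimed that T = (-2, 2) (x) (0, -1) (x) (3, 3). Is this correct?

Yes

Reconstruct entrywise from the claimed factors. For example, T[1,1,0] = -6 and Σₗ aₗ[1]bₗ[1]cₗ[0] = (2)·(-1)·(3) = -6; checking all 8 entries, every one matches. The claim holds.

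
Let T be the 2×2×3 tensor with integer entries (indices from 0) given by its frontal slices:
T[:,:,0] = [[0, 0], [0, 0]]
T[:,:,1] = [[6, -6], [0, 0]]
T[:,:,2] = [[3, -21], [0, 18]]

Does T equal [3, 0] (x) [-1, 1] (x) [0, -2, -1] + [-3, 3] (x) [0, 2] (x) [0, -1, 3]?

No

Reconstruct entry (0,1,1) from the claimed factors: Σₗ aₗ[0]bₗ[1]cₗ[1] = (3)·(1)·(-2) + (-3)·(2)·(-1) = 0, but T[0,1,1] = -6. The claim is false.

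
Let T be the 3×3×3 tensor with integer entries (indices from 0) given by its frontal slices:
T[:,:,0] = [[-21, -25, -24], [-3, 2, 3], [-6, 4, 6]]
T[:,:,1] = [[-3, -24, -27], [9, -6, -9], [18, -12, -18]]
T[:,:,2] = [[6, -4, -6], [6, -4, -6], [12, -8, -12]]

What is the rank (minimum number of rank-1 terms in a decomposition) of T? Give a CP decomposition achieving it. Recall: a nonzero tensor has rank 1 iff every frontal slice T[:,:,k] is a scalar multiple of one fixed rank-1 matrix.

rank(T) = 2

Lower bound: the mode-2 unfolding of T (rows indexed by j, columns by (i,k) = (0,0), (0,1), (0,2), (1,0), (1,1), (1,2), (2,0), (2,1), (2,2)) is [[-21, -3, 6, -3, 9, 6, -6, 18, 12], [-25, -24, -4, 2, -6, -4, 4, -12, -8], [-24, -27, -6, 3, -9, -6, 6, -18, -12]].
There the 2×2 minor on rows j ∈ {0, 1}, columns (i,k) ∈ {(0,0), (0,1)} is det [[-21, -3], [-25, -24]] = 429 ≠ 0, so this unfolding has rank ≥ 2; CP rank is at least every unfolding rank, so rank(T) ≥ 2. (Flattening ranks never certify an upper bound on CP rank; for that we must actually write T with 2 rank-1 terms.)
Upper bound — finding two terms. Write S_k = T[:,:,k] for the frontal slices: S₀ = [[-21, -25, -24], [-3, 2, 3], [-6, 4, 6]], S₁ = [[-3, -24, -27], [9, -6, -9], [18, -12, -18]], S₂ = [[6, -4, -6], [6, -4, -6], [12, -8, -12]].
If T = a₁ ⊗ b₁ ⊗ c₁ + a₂ ⊗ b₂ ⊗ c₂ then each S_k = c₁[k]·a₁b₁ᵀ + c₂[k]·a₂b₂ᵀ. S₀ and S₁ are linearly independent, so a₁b₁ᵀ and a₂b₂ᵀ must span the same plane of matrices: they are the rank-1 matrices of the form x·S₀ + y·S₁.
The 2×2 minor of x·S₀ + y·S₁ on rows {0,1}, columns {0,1} is −117·x² + 273·xy + 234·y² = (-39)·(x − 3·y)(3·x + 2·y), vanishing at (x:y) = (3:1) and (2:-3).
M₁ = 3·S₀ + S₁ = [[-66, -99, -99], [0, 0, 0], [0, 0, 0]] = (-33)·[1, 0, 0][2, 3, 3]ᵀ and M₂ = 2·S₀ − 3·S₁ = [[-33, 22, 33], [-33, 22, 33], [-66, 44, 66]] = (-11)·[1, 1, 2][3, -2, -3]ᵀ, so take a₁ = [1, 0, 0], b₁ = [2, 3, 3], a₂ = [1, 1, 2], b₂ = [3, -2, -3].
Each slice is an integer combination of E₁ = a₁b₁ᵀ and E₂ = a₂b₂ᵀ: S₀ = −9·E₁ − E₂, S₁ = −6·E₁ + 3·E₂, S₂ = 2·E₂; reading off coefficients, c₁ = [-9, -6, 0] and c₂ = [-1, 3, 2].
Hence T = [1, 0, 0] ⊗ [2, 3, 3] ⊗ [-9, -6, 0] + [1, 1, 2] ⊗ [3, -2, -3] ⊗ [-1, 3, 2], so rank(T) ≤ 2.
These bounds meet, so rank(T) = 2.
Check entry T[0,1,2] = -4: (1)·(3)·(0) + (1)·(-2)·(2) = -4.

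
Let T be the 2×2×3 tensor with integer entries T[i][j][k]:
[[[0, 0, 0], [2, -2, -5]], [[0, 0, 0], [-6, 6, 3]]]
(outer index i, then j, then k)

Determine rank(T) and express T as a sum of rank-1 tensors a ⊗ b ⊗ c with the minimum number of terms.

rank(T) = 2

Lower bound: the mode-1 unfolding of T (rows indexed by i, columns by (j,k) = (0,0), (0,1), (0,2), (1,0), (1,1), (1,2)) is [[0, 0, 0, 2, -2, -5], [0, 0, 0, -6, 6, 3]].
There the 2×2 minor on rows i ∈ {0, 1}, columns (j,k) ∈ {(1,0), (1,2)} is det [[2, -5], [-6, 3]] = -24 ≠ 0, so this unfolding has rank ≥ 2; CP rank is at least every unfolding rank, so rank(T) ≥ 2. (Unfolding ranks only ever bound the CP rank from below — rank(T) can be strictly larger than all of them — so the matching upper bound has to come from an explicit 2-term decomposition.)
Upper bound — finding two terms. Every mode-2 slice of T is a multiple of one matrix: T[:,j,:] = b[j]·M with b = [0, 1] and M = [[2, -2, -5], [-6, 6, 3]] (rows indexed by i, columns by k). So it suffices to write M as a sum of two rank-1 matrices.
Splitting M by its rows (i = 0, 1), M = [1, 0][2, -2, -5]ᵀ + [0, 1][-6, 6, 3]ᵀ.
Hence T = [1, 0] ⊗ [0, 1] ⊗ [2, -2, -5] + [0, 1] ⊗ [0, 1] ⊗ [-6, 6, 3], so rank(T) ≤ 2.
These bounds meet, so rank(T) = 2.
Check entry T[1,0,2] = 0: (0)·(0)·(-5) + (1)·(0)·(3) = 0.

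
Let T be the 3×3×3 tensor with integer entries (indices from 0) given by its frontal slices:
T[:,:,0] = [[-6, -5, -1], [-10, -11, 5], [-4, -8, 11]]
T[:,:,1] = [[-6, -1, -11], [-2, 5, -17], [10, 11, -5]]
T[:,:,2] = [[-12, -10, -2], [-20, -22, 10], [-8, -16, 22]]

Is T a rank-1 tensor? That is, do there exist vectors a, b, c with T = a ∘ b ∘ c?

No

The mode-3 unfolding of T (rows indexed by k, columns by (i,j) = (0,0), (0,1), (0,2), (1,0), (1,1), (1,2), (2,0), (2,1), (2,2)) is [[-6, -5, -1, -10, -11, 5, -4, -8, 11], [-6, -1, -11, -2, 5, -17, 10, 11, -5], [-12, -10, -2, -20, -22, 10, -8, -16, 22]].
There the 2×2 minor on rows k ∈ {0, 1}, columns (i,j) ∈ {(0,0), (0,1)} is det [[-6, -5], [-6, -1]] = -24 ≠ 0, so this unfolding has rank ≥ 2; CP rank is at least every unfolding rank, so rank(T) ≥ 2.
In particular rank(T) ≥ 2 > 1, so T is not rank-1.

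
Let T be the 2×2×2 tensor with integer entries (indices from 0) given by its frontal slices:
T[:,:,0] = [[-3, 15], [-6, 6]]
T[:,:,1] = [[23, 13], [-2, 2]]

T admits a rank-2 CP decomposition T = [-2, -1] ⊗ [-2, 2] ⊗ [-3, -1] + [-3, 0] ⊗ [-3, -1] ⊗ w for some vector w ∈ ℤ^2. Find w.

w = [1, 3]

Subtract the known terms from T to get the rank-1 residual R = [-3, 0] ⊗ [-3, -1] ⊗ w, so R[i,j,k] = a[i]·b[j]·w[k]. Pick indices with nonzero a[0]·b[0] = (-3)·(-3) = 9. Only the fibre through (0,0,·) is needed: R[0,0,:] = T[0,0,:] − Σₗ aₗ[0]bₗ[0]cₗ = [-3, 23] − (-2)·(-2)·[-3, -1] = [9, 27]. Then w[k] = R[0,0,k] / 9 for each k, giving w = [9, 27] / 9 = [1, 3].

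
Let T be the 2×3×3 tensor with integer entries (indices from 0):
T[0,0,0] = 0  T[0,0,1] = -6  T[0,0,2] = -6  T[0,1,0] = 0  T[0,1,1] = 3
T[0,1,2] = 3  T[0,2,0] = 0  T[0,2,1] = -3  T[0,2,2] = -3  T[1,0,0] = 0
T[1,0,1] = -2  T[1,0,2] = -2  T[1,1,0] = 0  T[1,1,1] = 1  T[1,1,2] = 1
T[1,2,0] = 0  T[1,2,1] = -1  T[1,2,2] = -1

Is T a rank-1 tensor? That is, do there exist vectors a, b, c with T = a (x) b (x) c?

If T = a (x) b (x) c then every fibre of T is a multiple of the corresponding factor, so read the factors off the fibres through the nonzero entry T[0,0,1] = -6.
The mode-1 fibre T[:,0,1] = [-6, -2] gives a = (3, 1) (primitive direction); the mode-2 fibre T[0,:,1] = [-6, 3, -3] gives b = (2, -1, 1); then c[k] = T[0,0,k] / (a[0]·b[0]) = [0, -6, -6] / 6 = (0, -1, -1).
Expanding (3, 1) (x) (2, -1, 1) (x) (0, -1, -1) reproduces all 18 entries of T, so T = (3, 1) (x) (2, -1, 1) (x) (0, -1, -1) and rank(T) ≤ 1.
Equivalently every frontal slice T[:,:,k] is c[k] times the rank-1 matrix (3, 1) (x) (2, -1, 1). So T has rank 1 (it is nonzero).

Yes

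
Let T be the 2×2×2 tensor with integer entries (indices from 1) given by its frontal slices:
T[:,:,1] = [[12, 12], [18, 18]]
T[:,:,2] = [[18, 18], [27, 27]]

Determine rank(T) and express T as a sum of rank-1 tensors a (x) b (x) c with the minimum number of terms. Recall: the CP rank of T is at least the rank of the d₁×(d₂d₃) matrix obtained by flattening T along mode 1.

Lower bound: T ≠ 0 (e.g. T[1,1,1] = 12), so rank(T) ≥ 1.
Upper bound: if T = a (x) b (x) c then every fibre of T is a multiple of the corresponding factor, so read the factors off the fibres through the nonzero entry T[1,1,1] = 12.
The mode-1 fibre T[:,1,1] = [12, 18] gives a = (2, 3) (primitive direction); the mode-2 fibre T[1,:,1] = [12, 12] gives b = (1, 1); then c[k] = T[1,1,k] / (a[1]·b[1]) = [12, 18] / 2 = (6, 9).
Expanding (2, 3) (x) (1, 1) (x) (6, 9) reproduces all 8 entries of T, so T = (2, 3) (x) (1, 1) (x) (6, 9) and rank(T) ≤ 1.
These bounds meet, so rank(T) = 1.

rank(T) = 1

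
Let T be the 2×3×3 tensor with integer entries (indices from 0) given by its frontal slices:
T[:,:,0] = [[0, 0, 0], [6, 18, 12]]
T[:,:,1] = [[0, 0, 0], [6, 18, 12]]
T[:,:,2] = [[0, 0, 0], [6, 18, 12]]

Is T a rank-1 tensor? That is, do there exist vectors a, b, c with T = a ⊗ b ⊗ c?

Yes

If T = a ⊗ b ⊗ c then every fibre of T is a multiple of the corresponding factor, so read the factors off the fibres through the nonzero entry T[1,0,0] = 6.
The mode-1 fibre T[:,0,0] = [0, 6] gives a = [0, 1] (primitive direction); the mode-2 fibre T[1,:,0] = [6, 18, 12] gives b = [1, 3, 2]; then c[k] = T[1,0,k] / (a[1]·b[0]) = [6, 6, 6] / 1 = [6, 6, 6].
Expanding [0, 1] ⊗ [1, 3, 2] ⊗ [6, 6, 6] reproduces all 18 entries of T, so T = [0, 1] ⊗ [1, 3, 2] ⊗ [6, 6, 6] and rank(T) ≤ 1.
Equivalently every frontal slice T[:,:,k] is c[k] times the rank-1 matrix [0, 1] ⊗ [1, 3, 2]. So T has rank 1 (it is nonzero).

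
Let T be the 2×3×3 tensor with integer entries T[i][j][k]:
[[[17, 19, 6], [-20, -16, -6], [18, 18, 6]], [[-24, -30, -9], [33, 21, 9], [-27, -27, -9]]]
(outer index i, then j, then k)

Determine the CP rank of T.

2

Lower bound: the mode-2 unfolding of T (rows indexed by j, columns by (i,k) = (0,0), (0,1), (0,2), (1,0), (1,1), (1,2)) is [[17, 19, 6, -24, -30, -9], [-20, -16, -6, 33, 21, 9], [18, 18, 6, -27, -27, -9]].
There the 2×2 minor on rows j ∈ {0, 1}, columns (i,k) ∈ {(0,0), (0,1)} is det [[17, 19], [-20, -16]] = 108 ≠ 0, so this unfolding has rank ≥ 2; CP rank is at least every unfolding rank, so rank(T) ≥ 2. (Flattening ranks never certify an upper bound on CP rank; for that we must actually write T with 2 rank-1 terms.)
Upper bound — finding two terms. Write S_k = T[:,:,k] for the frontal slices: S₀ = [[17, -20, 18], [-24, 33, -27]], S₁ = [[19, -16, 18], [-30, 21, -27]], S₂ = [[6, -6, 6], [-9, 9, -9]].
If T = a₁ ⊗ b₁ ⊗ c₁ + a₂ ⊗ b₂ ⊗ c₂ then each S_k = c₁[k]·a₁b₁ᵀ + c₂[k]·a₂b₂ᵀ. S₀ and S₁ are linearly independent, so a₁b₁ᵀ and a₂b₂ᵀ must span the same plane of matrices: they are the rank-1 matrices of the form x·S₀ + y·S₁.
The 2×2 minor of x·S₀ + y·S₁ on rows {0,1}, columns {0,1} is 81·x² − 81·y² = 81·(x − y)(x + y), vanishing at (x:y) = (1:1) and (1:-1).
M₁ = S₀ + S₁ = [[36, -36, 36], [-54, 54, -54]] = 18·[2, -3][1, -1, 1]ᵀ and M₂ = S₀ − S₁ = [[-2, -4, 0], [6, 12, 0]] = (-2)·[1, -3][1, 2, 0]ᵀ, so take a₁ = [2, -3], b₁ = [1, -1, 1], a₂ = [1, -3], b₂ = [1, 2, 0].
Each slice is an integer combination of E₁ = a₁b₁ᵀ and E₂ = a₂b₂ᵀ: S₀ = 9·E₁ − E₂, S₁ = 9·E₁ + E₂, S₂ = 3·E₁; reading off coefficients, c₁ = [9, 9, 3] and c₂ = [-1, 1, 0].
Hence T = [2, -3] ⊗ [1, -1, 1] ⊗ [9, 9, 3] + [1, -3] ⊗ [1, 2, 0] ⊗ [-1, 1, 0], so rank(T) ≤ 2.
These bounds meet, so rank(T) = 2.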